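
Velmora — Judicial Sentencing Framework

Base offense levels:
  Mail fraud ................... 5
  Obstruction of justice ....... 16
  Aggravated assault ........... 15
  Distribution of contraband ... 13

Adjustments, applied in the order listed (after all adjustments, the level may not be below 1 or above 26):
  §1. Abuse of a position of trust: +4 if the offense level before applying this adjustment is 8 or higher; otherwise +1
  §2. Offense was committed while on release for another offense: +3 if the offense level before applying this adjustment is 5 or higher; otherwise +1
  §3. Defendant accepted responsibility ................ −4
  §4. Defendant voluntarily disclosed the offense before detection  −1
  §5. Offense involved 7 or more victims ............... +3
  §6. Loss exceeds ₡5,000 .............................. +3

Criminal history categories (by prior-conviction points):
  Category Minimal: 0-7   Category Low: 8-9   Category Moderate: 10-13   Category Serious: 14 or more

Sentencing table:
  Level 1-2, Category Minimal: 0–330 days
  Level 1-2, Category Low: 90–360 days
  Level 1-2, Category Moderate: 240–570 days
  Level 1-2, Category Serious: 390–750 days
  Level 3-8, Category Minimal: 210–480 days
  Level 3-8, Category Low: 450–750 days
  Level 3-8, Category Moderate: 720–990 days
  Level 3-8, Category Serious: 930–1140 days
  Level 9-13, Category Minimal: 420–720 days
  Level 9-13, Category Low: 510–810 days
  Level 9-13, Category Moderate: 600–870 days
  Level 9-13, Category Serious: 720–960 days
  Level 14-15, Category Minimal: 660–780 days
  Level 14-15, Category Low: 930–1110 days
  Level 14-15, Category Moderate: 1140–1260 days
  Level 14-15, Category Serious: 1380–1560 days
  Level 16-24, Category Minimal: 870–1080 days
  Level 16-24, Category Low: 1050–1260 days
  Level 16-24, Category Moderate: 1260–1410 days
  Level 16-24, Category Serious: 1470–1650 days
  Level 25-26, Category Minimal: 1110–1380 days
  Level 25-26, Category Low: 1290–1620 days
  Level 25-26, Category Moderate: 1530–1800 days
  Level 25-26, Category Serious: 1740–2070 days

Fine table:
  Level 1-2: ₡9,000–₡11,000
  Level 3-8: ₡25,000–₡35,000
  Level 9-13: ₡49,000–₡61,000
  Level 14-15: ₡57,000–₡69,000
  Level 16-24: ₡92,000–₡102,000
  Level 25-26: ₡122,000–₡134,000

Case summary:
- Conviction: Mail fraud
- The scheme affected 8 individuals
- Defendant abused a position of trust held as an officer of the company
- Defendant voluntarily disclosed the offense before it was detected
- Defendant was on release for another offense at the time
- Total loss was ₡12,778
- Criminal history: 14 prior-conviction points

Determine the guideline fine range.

₡57,000–₡69,000

Base offense level for mail fraud: 5.
§1 applies (level before this adjustment is 5 < 8, so +1): 5 + 1 = 6.
§2 applies (level before this adjustment is 6 ≥ 5, so +3): 6 + 3 = 9.
§4 applies: 9 − 1 = 8.
§5 applies: 8 + 3 = 11.
§6 applies: 11 + 3 = 14.
Final offense level: 14.
Level 14 falls in the 14-15 band.
Fine table: Level 14-15 → ₡57,000–₡69,000.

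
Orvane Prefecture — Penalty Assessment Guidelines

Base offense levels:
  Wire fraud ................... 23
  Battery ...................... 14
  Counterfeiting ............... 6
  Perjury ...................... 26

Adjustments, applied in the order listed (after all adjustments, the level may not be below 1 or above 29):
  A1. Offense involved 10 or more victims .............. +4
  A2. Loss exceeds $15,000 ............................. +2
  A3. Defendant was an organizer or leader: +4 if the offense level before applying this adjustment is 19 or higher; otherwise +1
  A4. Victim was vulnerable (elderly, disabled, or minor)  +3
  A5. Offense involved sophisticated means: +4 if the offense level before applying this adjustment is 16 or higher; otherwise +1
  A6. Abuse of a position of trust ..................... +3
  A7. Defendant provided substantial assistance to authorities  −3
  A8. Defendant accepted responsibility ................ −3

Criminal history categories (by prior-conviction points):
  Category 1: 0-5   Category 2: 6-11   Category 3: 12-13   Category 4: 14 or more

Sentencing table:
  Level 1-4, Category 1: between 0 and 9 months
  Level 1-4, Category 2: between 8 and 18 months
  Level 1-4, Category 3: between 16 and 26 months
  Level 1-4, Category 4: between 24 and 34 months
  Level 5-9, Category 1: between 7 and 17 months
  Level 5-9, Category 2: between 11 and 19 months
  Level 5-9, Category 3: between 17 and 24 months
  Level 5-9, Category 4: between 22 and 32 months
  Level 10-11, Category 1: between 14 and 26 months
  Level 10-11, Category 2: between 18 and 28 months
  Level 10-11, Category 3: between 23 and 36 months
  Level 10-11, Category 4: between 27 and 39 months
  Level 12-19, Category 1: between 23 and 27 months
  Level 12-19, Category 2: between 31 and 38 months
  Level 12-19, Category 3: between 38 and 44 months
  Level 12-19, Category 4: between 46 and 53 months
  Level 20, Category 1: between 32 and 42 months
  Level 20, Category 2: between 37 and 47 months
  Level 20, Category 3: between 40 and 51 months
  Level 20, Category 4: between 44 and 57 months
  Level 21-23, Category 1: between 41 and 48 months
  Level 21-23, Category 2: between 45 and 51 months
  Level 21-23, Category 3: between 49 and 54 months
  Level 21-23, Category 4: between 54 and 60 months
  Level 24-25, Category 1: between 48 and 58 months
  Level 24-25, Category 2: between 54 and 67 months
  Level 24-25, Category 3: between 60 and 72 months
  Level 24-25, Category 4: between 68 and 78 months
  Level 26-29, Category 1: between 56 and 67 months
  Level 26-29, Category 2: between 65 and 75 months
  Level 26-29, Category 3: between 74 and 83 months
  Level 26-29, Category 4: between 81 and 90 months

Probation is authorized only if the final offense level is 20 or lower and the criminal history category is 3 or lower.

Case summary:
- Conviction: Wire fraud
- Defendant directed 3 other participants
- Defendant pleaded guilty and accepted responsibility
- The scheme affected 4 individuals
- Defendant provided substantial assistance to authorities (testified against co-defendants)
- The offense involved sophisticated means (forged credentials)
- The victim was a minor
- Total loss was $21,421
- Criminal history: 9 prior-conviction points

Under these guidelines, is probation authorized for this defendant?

No

Base offense level for wire fraud: 23.
A2 applies: 23 + 2 = 25.
A3 applies (level before this adjustment is 25 ≥ 19, so +4): 25 + 4 = 29.
A4 applies: 29 + 3 = 32.
A5 applies (level before this adjustment is 32 ≥ 16, so +4): 32 + 4 = 36.
A6 does not apply.
A7 applies: 36 − 3 = 33.
A8 applies: 33 − 3 = 30.
Level 30 exceeds the maximum of 29; capped at 29.
Final offense level: 29.
Criminal history: 9 prior points → Category 2 (6-11).
Level 29 falls in the 26-29 band.
Grid: Level 26-29 × Category 2 = 65-75 months.
Probation check: level 29 > 20 and category 2 ≤ 3 → not eligible.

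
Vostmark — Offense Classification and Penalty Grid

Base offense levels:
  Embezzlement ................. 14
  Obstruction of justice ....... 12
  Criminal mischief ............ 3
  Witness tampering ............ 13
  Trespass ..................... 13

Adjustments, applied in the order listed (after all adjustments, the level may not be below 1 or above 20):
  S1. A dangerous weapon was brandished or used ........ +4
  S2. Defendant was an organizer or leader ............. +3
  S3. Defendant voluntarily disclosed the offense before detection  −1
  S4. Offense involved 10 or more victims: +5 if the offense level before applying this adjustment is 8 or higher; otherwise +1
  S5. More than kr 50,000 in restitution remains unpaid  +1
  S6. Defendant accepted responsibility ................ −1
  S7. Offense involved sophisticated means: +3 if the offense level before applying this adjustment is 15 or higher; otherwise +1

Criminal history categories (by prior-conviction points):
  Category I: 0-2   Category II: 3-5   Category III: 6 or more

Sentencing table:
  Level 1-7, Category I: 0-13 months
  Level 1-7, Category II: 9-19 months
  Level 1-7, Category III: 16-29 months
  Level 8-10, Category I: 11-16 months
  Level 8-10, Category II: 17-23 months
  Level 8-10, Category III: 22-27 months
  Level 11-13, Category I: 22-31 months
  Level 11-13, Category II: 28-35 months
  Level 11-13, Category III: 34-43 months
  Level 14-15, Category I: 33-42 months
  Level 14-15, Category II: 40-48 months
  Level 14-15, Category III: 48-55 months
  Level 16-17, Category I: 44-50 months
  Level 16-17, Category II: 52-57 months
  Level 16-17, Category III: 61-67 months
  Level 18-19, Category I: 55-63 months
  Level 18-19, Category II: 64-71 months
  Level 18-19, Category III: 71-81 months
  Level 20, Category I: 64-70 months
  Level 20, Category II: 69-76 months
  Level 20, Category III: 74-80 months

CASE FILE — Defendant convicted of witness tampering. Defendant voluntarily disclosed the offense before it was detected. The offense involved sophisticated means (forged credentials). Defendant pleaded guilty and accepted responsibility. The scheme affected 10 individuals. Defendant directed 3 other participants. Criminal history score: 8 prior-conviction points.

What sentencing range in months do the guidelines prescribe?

74-80 months

Base offense level for witness tampering: 13.
S2 applies: 13 + 3 = 16.
S3 applies: 16 − 1 = 15.
S4 applies (level before this adjustment is 15 ≥ 8, so +5): 15 + 5 = 20.
S6 applies: 20 − 1 = 19.
S7 applies (level before this adjustment is 19 ≥ 15, so +3): 19 + 3 = 22.
Level 22 exceeds the maximum of 20; capped at 20.
Final offense level: 20.
Criminal history: 8 prior points → Category III (6+).
Level 20 falls in the 20 band.
Grid: Level 20 × Category III = 74-80 months.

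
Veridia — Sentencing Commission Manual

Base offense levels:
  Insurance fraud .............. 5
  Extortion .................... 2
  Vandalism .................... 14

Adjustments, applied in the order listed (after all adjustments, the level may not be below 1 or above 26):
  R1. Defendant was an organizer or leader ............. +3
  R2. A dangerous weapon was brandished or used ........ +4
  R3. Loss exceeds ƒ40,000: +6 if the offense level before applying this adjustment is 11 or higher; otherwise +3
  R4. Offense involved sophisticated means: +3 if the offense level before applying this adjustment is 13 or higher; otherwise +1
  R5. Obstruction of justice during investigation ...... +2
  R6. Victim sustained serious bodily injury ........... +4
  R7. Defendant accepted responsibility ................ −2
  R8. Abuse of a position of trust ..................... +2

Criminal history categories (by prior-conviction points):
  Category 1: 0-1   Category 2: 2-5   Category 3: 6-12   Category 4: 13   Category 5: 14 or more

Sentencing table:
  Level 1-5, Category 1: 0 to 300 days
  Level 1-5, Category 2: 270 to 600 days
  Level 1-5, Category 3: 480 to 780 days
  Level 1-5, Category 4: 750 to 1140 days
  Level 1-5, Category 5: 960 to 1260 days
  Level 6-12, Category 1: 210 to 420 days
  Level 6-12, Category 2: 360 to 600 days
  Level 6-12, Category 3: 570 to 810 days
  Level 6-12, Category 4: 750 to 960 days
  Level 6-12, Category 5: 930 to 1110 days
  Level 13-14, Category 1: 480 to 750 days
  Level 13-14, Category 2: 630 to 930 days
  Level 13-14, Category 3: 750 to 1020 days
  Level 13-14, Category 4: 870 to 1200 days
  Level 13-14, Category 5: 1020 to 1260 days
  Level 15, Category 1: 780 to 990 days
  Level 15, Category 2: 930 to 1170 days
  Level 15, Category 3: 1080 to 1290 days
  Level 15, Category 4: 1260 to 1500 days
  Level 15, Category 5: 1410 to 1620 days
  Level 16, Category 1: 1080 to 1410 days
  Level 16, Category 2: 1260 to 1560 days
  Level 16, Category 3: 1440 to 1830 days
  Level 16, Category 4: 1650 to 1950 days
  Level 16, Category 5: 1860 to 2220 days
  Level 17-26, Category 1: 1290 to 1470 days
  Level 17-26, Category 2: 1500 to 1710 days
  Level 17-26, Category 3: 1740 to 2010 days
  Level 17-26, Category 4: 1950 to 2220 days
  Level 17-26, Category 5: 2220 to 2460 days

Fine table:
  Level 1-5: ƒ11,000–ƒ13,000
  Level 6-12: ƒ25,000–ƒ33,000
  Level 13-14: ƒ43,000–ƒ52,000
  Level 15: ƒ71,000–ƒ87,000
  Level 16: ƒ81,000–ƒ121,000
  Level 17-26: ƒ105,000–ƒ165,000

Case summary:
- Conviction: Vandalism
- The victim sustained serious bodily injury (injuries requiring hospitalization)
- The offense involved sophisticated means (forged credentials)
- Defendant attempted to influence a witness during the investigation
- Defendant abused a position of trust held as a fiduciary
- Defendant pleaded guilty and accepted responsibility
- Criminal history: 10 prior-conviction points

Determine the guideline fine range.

ƒ105,000–ƒ165,000

Base offense level for vandalism: 14.
R2 does not apply.
R3 does not apply.
R4 applies (level before this adjustment is 14 ≥ 13, so +3): 14 + 3 = 17.
R5 applies: 17 + 2 = 19.
R6 applies: 19 + 4 = 23.
R7 applies: 23 − 2 = 21.
R8 applies: 21 + 2 = 23.
Final offense level: 23.
Level 23 falls in the 17-26 band.
Fine table: Level 17-26 → ƒ105,000–ƒ165,000.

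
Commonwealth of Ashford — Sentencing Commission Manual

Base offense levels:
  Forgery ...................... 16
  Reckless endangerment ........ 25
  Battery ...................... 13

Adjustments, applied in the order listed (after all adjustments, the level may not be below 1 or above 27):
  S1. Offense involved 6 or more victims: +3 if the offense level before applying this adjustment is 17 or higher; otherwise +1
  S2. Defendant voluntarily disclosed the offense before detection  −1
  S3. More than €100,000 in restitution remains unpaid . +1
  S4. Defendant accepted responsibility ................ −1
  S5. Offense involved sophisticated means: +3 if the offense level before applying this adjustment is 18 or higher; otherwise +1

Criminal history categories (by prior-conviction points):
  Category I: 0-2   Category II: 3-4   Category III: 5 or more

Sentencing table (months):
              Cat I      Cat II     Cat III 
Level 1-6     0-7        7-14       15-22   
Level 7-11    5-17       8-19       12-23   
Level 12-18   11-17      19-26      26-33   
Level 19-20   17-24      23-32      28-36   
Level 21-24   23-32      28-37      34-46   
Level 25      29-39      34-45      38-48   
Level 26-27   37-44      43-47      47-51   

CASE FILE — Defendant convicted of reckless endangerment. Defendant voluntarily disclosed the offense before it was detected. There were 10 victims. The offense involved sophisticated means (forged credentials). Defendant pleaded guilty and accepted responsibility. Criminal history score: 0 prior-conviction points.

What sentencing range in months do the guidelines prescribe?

37-44 months

Base offense level for reckless endangerment: 25.
S1 applies (level before this adjustment is 25 ≥ 17, so +3): 25 + 3 = 28.
S2 applies: 28 − 1 = 27.
S3 does not apply.
S4 applies: 27 − 1 = 26.
S5 applies (level before this adjustment is 26 ≥ 18, so +3): 26 + 3 = 29.
Level 29 exceeds the maximum of 27; capped at 27.
Final offense level: 27.
Criminal history: 0 prior points → Category I (0-2).
Level 27 falls in the 26-27 band.
Grid: Level 26-27 × Category I = 37-44 months.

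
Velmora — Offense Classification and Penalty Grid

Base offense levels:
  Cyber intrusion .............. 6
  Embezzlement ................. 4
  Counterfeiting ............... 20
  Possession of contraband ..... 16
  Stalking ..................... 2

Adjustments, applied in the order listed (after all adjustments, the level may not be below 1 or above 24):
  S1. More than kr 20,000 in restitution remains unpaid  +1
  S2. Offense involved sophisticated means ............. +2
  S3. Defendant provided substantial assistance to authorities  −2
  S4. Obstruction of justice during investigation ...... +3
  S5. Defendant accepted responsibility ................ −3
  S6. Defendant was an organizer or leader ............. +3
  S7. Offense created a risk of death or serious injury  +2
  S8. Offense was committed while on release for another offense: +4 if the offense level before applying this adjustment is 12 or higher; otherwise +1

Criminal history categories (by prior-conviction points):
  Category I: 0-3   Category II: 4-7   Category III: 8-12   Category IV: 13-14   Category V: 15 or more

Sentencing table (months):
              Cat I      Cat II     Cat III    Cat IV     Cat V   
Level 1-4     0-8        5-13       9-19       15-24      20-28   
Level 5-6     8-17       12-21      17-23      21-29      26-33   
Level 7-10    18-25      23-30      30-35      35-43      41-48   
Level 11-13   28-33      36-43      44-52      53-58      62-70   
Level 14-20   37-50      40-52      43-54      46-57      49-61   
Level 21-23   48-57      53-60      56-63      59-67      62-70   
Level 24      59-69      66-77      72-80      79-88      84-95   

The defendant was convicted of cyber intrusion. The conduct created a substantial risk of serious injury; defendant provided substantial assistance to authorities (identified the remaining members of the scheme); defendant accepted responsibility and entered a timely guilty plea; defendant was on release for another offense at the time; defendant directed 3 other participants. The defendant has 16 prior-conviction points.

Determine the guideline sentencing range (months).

41-48 months

Base offense level for cyber intrusion: 6.
S2 does not apply.
S3 applies: 6 − 2 = 4.
S5 applies: 4 − 3 = 1.
S6 applies: 1 + 3 = 4.
S7 applies: 4 + 2 = 6.
S8 applies (level before this adjustment is 6 < 12, so +1): 6 + 1 = 7.
Final offense level: 7.
Criminal history: 16 prior points → Category V (15+).
Level 7 falls in the 7-10 band.
Grid: Level 7-10 × Category V = 41-48 months.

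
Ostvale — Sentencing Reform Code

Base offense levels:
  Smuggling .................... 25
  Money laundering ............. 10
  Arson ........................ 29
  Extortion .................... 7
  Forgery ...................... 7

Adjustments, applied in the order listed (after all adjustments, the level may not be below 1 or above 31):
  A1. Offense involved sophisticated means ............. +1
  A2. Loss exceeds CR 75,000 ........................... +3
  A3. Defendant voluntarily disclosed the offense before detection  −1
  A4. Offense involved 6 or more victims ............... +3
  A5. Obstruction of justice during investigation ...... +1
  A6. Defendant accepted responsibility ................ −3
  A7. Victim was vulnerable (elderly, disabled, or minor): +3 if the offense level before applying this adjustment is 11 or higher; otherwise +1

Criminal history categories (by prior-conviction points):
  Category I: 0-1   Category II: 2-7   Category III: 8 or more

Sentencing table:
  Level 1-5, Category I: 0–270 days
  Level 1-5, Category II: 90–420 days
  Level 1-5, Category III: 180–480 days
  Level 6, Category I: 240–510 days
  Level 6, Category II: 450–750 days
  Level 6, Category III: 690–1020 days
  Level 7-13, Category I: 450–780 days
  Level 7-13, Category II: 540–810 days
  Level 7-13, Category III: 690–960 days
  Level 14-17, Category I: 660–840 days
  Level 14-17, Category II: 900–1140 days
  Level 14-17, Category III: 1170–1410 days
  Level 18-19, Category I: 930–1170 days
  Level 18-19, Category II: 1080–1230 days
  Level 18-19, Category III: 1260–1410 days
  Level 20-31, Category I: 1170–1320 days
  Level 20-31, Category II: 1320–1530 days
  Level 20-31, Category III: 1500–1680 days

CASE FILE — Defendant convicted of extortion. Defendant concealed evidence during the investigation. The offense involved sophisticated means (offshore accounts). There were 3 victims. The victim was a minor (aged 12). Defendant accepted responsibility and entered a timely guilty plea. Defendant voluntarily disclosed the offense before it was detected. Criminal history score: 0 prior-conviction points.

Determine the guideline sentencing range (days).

Base offense level for extortion: 7.
A1 applies: 7 + 1 = 8.
A3 applies: 8 − 1 = 7.
A5 applies: 7 + 1 = 8.
A6 applies: 8 − 3 = 5.
A7 applies (level before this adjustment is 5 < 11, so +1): 5 + 1 = 6.
Final offense level: 6.
Criminal history: 0 prior points → Category I (0-1).
Level 6 falls in the 6 band.
Grid: Level 6 × Category I = 240-510 days.

240-510 days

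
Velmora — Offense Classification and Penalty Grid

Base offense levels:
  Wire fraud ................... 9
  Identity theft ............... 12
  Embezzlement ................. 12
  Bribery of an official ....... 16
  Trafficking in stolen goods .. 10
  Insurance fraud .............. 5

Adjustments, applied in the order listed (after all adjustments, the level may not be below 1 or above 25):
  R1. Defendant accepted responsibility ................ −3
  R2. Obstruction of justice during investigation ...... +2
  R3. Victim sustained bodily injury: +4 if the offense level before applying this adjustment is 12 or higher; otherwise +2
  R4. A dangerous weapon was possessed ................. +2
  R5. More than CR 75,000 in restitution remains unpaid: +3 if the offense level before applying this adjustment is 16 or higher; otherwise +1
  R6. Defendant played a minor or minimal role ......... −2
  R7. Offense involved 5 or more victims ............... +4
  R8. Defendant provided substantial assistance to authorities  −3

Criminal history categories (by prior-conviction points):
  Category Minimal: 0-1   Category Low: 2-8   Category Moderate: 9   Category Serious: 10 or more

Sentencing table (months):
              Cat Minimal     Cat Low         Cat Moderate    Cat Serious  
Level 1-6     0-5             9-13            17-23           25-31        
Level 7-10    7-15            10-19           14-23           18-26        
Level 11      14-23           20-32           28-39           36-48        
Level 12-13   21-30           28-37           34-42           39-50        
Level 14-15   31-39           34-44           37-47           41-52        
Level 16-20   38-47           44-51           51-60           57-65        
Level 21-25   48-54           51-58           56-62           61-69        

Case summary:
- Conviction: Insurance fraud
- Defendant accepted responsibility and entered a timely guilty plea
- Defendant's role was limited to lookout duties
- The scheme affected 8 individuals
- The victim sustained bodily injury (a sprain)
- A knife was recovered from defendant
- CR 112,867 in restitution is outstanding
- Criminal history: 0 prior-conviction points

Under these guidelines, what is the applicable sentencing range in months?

Base offense level for insurance fraud: 5.
R1 applies: 5 − 3 = 2.
R3 applies (level before this adjustment is 2 < 12, so +2): 2 + 2 = 4.
R4 applies: 4 + 2 = 6.
R5 applies (level before this adjustment is 6 < 16, so +1): 6 + 1 = 7.
R6 applies: 7 − 2 = 5.
R7 applies: 5 + 4 = 9.
R8 does not apply.
Final offense level: 9.
Criminal history: 0 prior points → Category Minimal (0-1).
Level 9 falls in the 7-10 band.
Grid: Level 7-10 × Category Minimal = 7-15 months.

7-15 months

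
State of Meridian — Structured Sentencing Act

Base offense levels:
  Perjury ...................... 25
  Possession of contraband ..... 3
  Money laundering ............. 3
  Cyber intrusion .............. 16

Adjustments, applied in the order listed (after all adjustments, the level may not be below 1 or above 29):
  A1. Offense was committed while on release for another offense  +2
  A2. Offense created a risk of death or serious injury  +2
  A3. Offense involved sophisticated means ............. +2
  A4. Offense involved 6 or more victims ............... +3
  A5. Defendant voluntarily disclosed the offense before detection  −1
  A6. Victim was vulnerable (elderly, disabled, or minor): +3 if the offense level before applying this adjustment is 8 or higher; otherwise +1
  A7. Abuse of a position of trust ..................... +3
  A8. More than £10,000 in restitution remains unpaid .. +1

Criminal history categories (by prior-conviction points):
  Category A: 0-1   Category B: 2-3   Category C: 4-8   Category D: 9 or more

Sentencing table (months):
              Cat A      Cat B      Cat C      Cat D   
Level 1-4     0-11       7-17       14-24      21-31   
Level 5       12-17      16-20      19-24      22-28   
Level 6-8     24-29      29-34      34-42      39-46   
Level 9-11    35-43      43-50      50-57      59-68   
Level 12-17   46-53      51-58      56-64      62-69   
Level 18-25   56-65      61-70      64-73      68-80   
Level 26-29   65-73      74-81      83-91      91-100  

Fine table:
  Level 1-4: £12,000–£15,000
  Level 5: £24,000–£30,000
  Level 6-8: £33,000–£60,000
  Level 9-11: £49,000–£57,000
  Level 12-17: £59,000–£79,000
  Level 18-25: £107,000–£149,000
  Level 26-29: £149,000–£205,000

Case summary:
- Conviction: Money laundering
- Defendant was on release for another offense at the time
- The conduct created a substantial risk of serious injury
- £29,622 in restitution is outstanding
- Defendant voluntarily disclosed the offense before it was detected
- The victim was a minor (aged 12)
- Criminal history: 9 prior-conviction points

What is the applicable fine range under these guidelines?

Base offense level for money laundering: 3.
A1 applies: 3 + 2 = 5.
A2 applies: 5 + 2 = 7.
A3 does not apply.
A4 does not apply.
A5 applies: 7 − 1 = 6.
A6 applies (level before this adjustment is 6 < 8, so +1): 6 + 1 = 7.
A7 does not apply.
A8 applies: 7 + 1 = 8.
Final offense level: 8.
Level 8 falls in the 6-8 band.
Fine table: Level 6-8 → £33,000–£60,000.

£33,000–£60,000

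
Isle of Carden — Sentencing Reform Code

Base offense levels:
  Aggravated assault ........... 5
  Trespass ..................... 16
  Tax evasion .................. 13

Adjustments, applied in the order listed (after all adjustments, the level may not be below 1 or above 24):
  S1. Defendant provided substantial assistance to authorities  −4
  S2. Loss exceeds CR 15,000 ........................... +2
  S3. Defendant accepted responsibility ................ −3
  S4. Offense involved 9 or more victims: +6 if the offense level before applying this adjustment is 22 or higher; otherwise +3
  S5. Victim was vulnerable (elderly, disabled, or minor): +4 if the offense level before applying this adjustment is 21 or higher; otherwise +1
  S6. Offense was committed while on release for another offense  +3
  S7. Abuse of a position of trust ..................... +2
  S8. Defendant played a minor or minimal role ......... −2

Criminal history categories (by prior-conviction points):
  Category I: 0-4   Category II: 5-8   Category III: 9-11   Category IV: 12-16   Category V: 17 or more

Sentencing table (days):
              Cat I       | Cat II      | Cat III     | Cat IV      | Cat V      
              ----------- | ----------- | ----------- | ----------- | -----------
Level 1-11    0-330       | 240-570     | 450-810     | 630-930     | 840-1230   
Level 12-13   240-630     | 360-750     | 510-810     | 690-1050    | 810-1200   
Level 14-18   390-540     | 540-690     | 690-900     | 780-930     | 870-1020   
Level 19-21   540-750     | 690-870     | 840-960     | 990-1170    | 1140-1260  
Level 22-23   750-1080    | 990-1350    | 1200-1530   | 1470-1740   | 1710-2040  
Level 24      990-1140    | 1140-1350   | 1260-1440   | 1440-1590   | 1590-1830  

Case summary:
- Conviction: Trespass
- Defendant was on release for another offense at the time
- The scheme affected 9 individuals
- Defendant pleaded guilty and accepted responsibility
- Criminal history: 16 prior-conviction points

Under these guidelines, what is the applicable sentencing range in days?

Base offense level for trespass: 16.
S1 does not apply.
S3 applies: 16 − 3 = 13.
S4 applies (level before this adjustment is 13 < 22, so +3): 13 + 3 = 16.
S6 applies: 16 + 3 = 19.
S7 does not apply.
S8 does not apply.
Final offense level: 19.
Criminal history: 16 prior points → Category IV (12-16).
Level 19 falls in the 19-21 band.
Grid: Level 19-21 × Category IV = 990-1170 days.

990-1170 days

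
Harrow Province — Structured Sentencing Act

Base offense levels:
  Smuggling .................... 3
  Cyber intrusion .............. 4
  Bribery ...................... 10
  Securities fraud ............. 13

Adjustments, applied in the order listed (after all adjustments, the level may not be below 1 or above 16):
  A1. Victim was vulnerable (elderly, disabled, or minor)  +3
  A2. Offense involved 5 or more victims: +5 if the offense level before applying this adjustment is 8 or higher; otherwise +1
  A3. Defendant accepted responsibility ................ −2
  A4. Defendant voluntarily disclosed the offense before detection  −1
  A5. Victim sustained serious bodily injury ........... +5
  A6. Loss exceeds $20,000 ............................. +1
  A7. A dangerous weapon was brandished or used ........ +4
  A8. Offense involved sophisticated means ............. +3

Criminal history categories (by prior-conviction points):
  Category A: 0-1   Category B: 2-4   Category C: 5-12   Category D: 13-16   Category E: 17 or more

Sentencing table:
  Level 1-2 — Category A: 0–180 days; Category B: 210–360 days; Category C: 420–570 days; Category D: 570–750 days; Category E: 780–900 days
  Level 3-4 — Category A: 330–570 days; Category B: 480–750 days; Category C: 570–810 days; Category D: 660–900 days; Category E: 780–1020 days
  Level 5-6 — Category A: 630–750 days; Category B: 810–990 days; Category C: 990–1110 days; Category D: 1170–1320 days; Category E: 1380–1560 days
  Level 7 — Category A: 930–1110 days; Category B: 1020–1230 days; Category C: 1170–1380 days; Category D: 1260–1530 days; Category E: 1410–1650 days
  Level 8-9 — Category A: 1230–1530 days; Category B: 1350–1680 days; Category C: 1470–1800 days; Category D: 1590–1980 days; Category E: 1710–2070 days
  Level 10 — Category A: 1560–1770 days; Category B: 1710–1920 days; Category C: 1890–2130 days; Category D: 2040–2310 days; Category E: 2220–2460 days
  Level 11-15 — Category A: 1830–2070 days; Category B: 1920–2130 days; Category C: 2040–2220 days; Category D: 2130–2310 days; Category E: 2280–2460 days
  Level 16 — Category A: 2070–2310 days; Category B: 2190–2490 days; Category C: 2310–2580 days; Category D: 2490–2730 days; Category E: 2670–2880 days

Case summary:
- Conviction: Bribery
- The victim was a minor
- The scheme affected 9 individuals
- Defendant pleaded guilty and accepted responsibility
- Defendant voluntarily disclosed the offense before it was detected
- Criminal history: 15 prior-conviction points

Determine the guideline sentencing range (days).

Base offense level for bribery: 10.
A1 applies: 10 + 3 = 13.
A2 applies (level before this adjustment is 13 ≥ 8, so +5): 13 + 5 = 18.
A3 applies: 18 − 2 = 16.
A4 applies: 16 − 1 = 15.
A5 does not apply.
A6 does not apply.
Final offense level: 15.
Criminal history: 15 prior points → Category D (13-16).
Level 15 falls in the 11-15 band.
Grid: Level 11-15 × Category D = 2130-2310 days.

2130-2310 days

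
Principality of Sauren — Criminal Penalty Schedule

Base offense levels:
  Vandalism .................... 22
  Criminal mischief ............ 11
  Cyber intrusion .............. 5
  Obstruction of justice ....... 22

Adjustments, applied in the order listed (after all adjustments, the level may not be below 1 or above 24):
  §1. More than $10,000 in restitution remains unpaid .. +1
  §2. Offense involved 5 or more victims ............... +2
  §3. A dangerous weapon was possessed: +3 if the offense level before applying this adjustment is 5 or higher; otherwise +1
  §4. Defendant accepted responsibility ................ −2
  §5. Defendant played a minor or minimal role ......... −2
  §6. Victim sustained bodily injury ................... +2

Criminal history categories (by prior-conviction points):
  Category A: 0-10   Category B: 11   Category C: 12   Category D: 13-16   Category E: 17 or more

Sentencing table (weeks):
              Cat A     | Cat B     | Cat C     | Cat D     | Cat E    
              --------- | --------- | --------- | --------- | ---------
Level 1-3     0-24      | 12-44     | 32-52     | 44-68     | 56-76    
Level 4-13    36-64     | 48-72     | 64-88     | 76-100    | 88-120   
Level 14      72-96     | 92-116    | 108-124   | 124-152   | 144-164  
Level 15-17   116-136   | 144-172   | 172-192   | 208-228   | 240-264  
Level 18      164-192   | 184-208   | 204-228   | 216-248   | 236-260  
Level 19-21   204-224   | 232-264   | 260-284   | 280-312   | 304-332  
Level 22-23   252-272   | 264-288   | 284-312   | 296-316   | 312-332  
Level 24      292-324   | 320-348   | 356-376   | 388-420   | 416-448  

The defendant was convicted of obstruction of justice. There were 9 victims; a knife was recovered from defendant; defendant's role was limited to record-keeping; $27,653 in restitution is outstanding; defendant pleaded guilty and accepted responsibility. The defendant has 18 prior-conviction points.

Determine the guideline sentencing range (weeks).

416-448 weeks

Base offense level for obstruction of justice: 22.
§1 applies: 22 + 1 = 23.
§2 applies: 23 + 2 = 25.
§3 applies (level before this adjustment is 25 ≥ 5, so +3): 25 + 3 = 28.
§4 applies: 28 − 2 = 26.
§5 applies: 26 − 2 = 24.
§6 does not apply.
Final offense level: 24.
Criminal history: 18 prior points → Category E (17+).
Level 24 falls in the 24 band.
Grid: Level 24 × Category E = 416-448 weeks.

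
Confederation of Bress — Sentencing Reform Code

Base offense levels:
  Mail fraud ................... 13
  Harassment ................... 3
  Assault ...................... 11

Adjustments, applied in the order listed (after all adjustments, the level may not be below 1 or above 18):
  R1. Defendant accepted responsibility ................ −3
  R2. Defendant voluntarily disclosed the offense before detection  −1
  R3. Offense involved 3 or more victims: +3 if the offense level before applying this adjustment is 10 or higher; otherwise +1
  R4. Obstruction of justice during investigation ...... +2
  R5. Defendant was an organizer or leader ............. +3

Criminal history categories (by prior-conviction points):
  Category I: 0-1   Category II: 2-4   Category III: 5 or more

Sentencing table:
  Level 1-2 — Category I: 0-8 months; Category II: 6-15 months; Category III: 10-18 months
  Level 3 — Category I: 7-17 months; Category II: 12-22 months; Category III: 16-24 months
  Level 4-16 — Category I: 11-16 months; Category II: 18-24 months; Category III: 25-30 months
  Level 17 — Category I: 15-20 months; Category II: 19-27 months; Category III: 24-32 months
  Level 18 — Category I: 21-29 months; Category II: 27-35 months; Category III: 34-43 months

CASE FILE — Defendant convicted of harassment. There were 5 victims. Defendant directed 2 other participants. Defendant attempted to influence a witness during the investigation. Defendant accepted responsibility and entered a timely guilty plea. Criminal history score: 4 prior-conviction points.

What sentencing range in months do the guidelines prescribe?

18-24 months

Base offense level for harassment: 3.
R1 applies: 3 − 3 = 0.
R2 does not apply.
R3 applies (level before this adjustment is 0 < 10, so +1): 0 + 1 = 1.
R4 applies: 1 + 2 = 3.
R5 applies: 3 + 3 = 6.
Final offense level: 6.
Criminal history: 4 prior points → Category II (2-4).
Level 6 falls in the 4-16 band.
Grid: Level 4-16 × Category II = 18-24 months.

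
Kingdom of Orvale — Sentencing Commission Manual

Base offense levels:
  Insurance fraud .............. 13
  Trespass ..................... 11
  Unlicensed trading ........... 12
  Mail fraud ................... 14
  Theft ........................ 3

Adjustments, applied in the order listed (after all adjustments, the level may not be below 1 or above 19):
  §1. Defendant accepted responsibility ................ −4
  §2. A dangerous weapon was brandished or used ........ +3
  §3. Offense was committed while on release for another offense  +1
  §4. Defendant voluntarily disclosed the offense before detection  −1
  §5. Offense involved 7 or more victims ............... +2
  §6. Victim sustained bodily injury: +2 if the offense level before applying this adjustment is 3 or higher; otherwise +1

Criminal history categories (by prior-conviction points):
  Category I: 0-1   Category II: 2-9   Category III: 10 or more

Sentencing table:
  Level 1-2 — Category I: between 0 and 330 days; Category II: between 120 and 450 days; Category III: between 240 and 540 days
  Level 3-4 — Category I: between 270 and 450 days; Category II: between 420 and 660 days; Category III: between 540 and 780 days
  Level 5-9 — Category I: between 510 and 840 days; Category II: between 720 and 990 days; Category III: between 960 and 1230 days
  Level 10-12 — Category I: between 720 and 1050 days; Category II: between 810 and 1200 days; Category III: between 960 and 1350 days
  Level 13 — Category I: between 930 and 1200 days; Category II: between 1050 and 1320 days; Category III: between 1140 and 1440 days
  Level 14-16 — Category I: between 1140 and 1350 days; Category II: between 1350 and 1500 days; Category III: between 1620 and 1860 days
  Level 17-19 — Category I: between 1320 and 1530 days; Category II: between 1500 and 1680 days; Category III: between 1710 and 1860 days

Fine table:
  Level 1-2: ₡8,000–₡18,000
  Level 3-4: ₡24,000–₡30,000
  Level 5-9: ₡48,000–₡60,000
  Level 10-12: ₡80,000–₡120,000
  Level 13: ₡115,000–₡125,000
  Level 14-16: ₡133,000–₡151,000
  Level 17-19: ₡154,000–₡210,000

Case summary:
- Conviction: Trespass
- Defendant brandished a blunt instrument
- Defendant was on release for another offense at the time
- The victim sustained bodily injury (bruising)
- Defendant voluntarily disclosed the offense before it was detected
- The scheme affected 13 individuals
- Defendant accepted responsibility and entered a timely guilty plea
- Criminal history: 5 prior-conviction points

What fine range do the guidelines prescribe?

₡133,000–₡151,000

Base offense level for trespass: 11.
§1 applies: 11 − 4 = 7.
§2 applies: 7 + 3 = 10.
§3 applies: 10 + 1 = 11.
§4 applies: 11 − 1 = 10.
§5 applies: 10 + 2 = 12.
§6 applies (level before this adjustment is 12 ≥ 3, so +2): 12 + 2 = 14.
Final offense level: 14.
Level 14 falls in the 14-16 band.
Fine table: Level 14-16 → ₡133,000–₡151,000.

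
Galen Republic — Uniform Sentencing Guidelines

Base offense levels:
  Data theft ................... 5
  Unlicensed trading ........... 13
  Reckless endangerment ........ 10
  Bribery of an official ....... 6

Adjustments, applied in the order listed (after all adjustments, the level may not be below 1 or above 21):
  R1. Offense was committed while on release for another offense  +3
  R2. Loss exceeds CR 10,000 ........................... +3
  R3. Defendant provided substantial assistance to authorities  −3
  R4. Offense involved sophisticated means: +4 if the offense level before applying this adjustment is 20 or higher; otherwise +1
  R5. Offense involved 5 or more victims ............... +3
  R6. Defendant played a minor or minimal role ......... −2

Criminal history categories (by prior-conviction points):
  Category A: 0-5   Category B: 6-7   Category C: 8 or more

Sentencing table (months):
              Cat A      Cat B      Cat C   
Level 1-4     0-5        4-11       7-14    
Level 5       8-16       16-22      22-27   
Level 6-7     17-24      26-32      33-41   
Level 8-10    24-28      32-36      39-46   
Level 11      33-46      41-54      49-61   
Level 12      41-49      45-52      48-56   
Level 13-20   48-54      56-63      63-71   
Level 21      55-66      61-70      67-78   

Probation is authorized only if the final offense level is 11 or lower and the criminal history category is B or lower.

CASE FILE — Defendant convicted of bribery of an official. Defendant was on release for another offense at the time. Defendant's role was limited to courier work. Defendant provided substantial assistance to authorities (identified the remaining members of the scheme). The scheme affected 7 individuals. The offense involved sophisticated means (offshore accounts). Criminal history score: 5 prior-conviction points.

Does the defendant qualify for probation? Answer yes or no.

Base offense level for bribery of an official: 6.
R1 applies: 6 + 3 = 9.
R2 does not apply.
R3 applies: 9 − 3 = 6.
R4 applies (level before this adjustment is 6 < 20, so +1): 6 + 1 = 7.
R5 applies: 7 + 3 = 10.
R6 applies: 10 − 2 = 8.
Final offense level: 8.
Criminal history: 5 prior points → Category A (0-5).
Level 8 falls in the 8-10 band.
Grid: Level 8-10 × Category A = 24-28 months.
Probation check: level 8 ≤ 11 and category A ≤ B → eligible.

Yes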